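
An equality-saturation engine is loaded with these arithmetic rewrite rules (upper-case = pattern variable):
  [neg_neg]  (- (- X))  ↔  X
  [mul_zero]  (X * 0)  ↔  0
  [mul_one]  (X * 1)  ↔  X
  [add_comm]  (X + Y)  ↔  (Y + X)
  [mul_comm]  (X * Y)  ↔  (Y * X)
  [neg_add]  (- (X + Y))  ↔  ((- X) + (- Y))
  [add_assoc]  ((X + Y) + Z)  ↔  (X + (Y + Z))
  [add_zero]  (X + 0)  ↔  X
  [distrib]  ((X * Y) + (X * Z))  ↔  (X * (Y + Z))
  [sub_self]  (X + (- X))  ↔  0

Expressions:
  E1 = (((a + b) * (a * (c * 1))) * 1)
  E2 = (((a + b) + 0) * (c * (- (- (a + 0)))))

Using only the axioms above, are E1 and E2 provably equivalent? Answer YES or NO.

step 1: mul_comm (→) rewrites (a * (c * 1)) into ((c * 1) * a), now (((a + b) * ((c * 1) * a)) * 1)
step 2: mul_one (→) rewrites (c * 1) into c, now (((a + b) * (c * a)) * 1)
step 3: mul_one (→) rewrites (((a + b) * (c * a)) * 1) into ((a + b) * (c * a))
step 4: neg_neg (←) rewrites a into (- (- a)), now ((a + b) * (c * (- (- a))))
step 5: add_zero (←) rewrites a into (a + 0), now ((a + b) * (c * (- (- (a + 0)))))
step 6: add_zero (←) rewrites (a + b) into ((a + b) + 0), which is E2

YES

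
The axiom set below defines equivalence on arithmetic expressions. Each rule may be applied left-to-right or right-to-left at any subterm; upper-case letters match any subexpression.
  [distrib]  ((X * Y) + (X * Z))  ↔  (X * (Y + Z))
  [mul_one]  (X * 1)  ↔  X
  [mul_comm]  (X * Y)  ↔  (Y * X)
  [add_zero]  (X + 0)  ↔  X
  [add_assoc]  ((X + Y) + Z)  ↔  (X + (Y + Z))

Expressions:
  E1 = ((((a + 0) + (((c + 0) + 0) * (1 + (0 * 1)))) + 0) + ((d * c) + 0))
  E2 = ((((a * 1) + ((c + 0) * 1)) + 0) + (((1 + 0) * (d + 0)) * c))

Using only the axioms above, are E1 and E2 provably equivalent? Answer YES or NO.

step 1: add_zero (→) rewrites (((a + 0) + (((c + 0) + 0) * (1 + (0 * 1)))) + 0) into ((a + 0) + (((c + 0) + 0) * (1 + (0 * 1)))), now (((a + 0) + (((c + 0) + 0) * (1 + (0 * 1)))) + ((d * c) + 0))
step 2: mul_one (→) rewrites (0 * 1) into 0, now (((a + 0) + (((c + 0) + 0) * (1 + 0))) + ((d * c) + 0))
step 3: add_zero (→) rewrites (1 + 0) into 1, now (((a + 0) + (((c + 0) + 0) * 1)) + ((d * c) + 0))
step 4: add_zero (→) rewrites (c + 0) into c, now (((a + 0) + ((c + 0) * 1)) + ((d * c) + 0))
step 5: mul_one (→) rewrites ((c + 0) * 1) into (c + 0), now (((a + 0) + (c + 0)) + ((d * c) + 0))
step 6: add_zero (→) rewrites ((d * c) + 0) into (d * c), now (((a + 0) + (c + 0)) + (d * c))
step 7: add_zero (→) rewrites (c + 0) into c, now (((a + 0) + c) + (d * c))
step 8: add_zero (→) rewrites (a + 0) into a, now ((a + c) + (d * c))
step 9: mul_one (←) rewrites d into (d * 1), now ((a + c) + ((d * 1) * c))
step 10: mul_comm (→) rewrites (d * 1) into (1 * d), now ((a + c) + ((1 * d) * c))
step 11: add_zero (←) rewrites d into (d + 0), now ((a + c) + ((1 * (d + 0)) * c))
step 12: mul_one (←) rewrites a into (a * 1), now (((a * 1) + c) + ((1 * (d + 0)) * c))
step 13: add_zero (←) rewrites ((a * 1) + c) into (((a * 1) + c) + 0), now ((((a * 1) + c) + 0) + ((1 * (d + 0)) * c))
step 14: mul_one (←) rewrites c into (c * 1), now ((((a * 1) + (c * 1)) + 0) + ((1 * (d + 0)) * c))
step 15: add_zero (←) rewrites 1 into (1 + 0), now ((((a * 1) + (c * 1)) + 0) + (((1 + 0) * (d + 0)) * c))
step 16: add_zero (←) rewrites c into (c + 0), which is E2

YES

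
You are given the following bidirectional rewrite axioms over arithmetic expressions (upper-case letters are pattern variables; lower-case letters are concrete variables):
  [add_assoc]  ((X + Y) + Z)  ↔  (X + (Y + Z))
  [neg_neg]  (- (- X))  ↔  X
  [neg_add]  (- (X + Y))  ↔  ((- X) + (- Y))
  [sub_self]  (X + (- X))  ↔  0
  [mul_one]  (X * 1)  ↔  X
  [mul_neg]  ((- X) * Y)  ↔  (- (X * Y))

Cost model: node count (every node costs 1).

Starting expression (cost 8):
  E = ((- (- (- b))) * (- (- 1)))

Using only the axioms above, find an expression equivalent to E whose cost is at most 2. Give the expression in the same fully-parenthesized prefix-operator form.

(1) (- (- 1))  =[neg_neg →]=  1    ⊢ ((- (- (- b))) * 1)
(2) (- (- (- b)))  =[neg_neg →]=  (- b)    ⊢ ((- b) * 1)
(3) ((- b) * 1)  =[mul_one →]=  (- b)    ⊢ cost 2, within 2

(- b)   [cost 2]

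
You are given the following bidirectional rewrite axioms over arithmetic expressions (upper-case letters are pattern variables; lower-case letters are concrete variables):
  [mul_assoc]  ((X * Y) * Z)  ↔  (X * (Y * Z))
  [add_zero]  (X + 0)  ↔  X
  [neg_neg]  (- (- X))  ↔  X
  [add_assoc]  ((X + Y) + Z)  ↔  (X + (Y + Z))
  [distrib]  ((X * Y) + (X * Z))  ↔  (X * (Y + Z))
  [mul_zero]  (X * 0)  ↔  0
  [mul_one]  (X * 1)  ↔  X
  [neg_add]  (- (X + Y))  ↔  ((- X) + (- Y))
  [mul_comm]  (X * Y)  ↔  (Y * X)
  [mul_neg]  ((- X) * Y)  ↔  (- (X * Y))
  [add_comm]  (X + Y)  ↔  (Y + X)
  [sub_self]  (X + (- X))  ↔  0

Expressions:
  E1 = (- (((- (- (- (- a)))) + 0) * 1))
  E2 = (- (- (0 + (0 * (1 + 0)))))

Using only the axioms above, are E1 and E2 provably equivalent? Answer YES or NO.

NO

The axioms are sound identities: if E1 ↔* E2 then E1 and E2 evaluate identically under any assignment.
Under a=1: E1 evaluates to -1, E2 to 0. Distinct ⇒ no rewrite sequence connects them.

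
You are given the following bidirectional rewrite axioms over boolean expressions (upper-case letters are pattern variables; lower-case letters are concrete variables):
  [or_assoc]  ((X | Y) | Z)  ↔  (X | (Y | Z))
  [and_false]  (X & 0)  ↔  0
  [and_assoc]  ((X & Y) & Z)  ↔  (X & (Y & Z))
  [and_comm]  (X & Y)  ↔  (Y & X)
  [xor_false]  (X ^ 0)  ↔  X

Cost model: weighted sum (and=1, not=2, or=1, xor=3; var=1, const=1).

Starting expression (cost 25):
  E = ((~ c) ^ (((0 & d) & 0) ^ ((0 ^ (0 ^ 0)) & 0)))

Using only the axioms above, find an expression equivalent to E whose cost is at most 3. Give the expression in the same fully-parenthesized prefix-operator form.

1. [xor_false →] (0 ^ 0)  →  0;  E = ((~ c) ^ (((0 & d) & 0) ^ ((0 ^ 0) & 0)))
2. [and_comm →] (0 & d)  →  (d & 0);  E = ((~ c) ^ (((d & 0) & 0) ^ ((0 ^ 0) & 0)))
3. [and_false →] (d & 0)  →  0;  E = ((~ c) ^ ((0 & 0) ^ ((0 ^ 0) & 0)))
4. [xor_false →] (0 ^ 0)  →  0;  E = ((~ c) ^ ((0 & 0) ^ (0 & 0)))
5. [and_false →] (0 & 0)  →  0;  E = ((~ c) ^ ((0 & 0) ^ 0))
6. [xor_false →] ((0 & 0) ^ 0)  →  (0 & 0);  E = ((~ c) ^ (0 & 0))
7. [and_false →] (0 & 0)  →  0;  E = ((~ c) ^ 0)
8. [xor_false →] ((~ c) ^ 0)  →  (~ c);  cost 3 ≤ 3, done

(~ c)   [cost 3]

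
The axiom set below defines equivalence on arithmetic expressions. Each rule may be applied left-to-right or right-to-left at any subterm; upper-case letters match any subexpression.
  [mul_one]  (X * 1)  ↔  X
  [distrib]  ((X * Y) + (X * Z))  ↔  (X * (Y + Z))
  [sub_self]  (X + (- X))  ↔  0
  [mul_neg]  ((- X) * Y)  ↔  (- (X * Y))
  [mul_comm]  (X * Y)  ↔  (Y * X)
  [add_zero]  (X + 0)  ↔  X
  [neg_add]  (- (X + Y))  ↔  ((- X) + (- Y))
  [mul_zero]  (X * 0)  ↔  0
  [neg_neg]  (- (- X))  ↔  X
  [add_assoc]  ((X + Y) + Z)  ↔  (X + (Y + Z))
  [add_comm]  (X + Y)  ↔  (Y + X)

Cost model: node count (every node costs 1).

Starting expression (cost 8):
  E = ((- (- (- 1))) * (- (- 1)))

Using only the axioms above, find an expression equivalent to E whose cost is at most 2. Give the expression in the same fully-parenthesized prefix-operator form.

(- 1)   [cost 2]

1. [neg_neg →] (- (- 1))  →  1;  E = ((- (- (- 1))) * 1)
2. [neg_neg →] (- (- 1))  →  1;  E = ((- 1) * 1)
3. [mul_one →] ((- 1) * 1)  →  (- 1);  cost 2 ≤ 2, done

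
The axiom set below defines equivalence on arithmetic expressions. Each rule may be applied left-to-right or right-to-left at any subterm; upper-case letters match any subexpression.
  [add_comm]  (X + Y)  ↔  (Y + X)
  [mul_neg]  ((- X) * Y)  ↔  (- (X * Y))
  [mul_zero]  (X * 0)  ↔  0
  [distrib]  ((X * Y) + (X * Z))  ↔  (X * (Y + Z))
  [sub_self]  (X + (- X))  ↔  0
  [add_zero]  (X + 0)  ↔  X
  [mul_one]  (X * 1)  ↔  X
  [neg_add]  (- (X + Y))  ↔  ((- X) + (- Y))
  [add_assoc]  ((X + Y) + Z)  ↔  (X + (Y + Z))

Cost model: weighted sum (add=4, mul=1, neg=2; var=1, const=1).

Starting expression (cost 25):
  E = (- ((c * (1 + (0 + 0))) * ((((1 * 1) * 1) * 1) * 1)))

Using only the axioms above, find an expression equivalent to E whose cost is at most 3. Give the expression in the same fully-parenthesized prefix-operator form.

(1) ((1 * 1) * 1)  =[mul_one →]=  (1 * 1)    ⊢ (- ((c * (1 + (0 + 0))) * (((1 * 1) * 1) * 1)))
(2) (0 + 0)  =[add_zero →]=  0    ⊢ (- ((c * (1 + 0)) * (((1 * 1) * 1) * 1)))
(3) (1 + 0)  =[add_zero →]=  1    ⊢ (- ((c * 1) * (((1 * 1) * 1) * 1)))
(4) (c * 1)  =[mul_one →]=  c    ⊢ (- (c * (((1 * 1) * 1) * 1)))
(5) ((1 * 1) * 1)  =[mul_one →]=  (1 * 1)    ⊢ (- (c * ((1 * 1) * 1)))
(6) ((1 * 1) * 1)  =[mul_one →]=  (1 * 1)    ⊢ (- (c * (1 * 1)))
(7) (1 * 1)  =[mul_one →]=  1    ⊢ (- (c * 1))
(8) (c * 1)  =[mul_one →]=  c    ⊢ cost 3, within 3

(- c)   [cost 3]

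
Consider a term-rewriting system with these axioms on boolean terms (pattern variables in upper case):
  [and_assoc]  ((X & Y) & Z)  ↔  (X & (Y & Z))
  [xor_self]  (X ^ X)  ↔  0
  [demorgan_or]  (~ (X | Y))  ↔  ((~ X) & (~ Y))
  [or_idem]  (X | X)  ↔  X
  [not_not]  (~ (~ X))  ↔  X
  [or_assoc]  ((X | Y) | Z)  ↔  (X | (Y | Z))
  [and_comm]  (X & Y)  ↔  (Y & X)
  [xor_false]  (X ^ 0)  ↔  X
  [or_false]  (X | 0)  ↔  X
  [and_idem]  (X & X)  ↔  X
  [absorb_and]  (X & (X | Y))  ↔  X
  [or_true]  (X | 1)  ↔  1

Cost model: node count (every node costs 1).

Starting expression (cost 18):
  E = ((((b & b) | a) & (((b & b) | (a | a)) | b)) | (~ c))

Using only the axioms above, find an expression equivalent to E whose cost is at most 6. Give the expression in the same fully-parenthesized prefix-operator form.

step 1: or_idem (→) rewrites (a | a) into a, now ((((b & b) | a) & (((b & b) | a) | b)) | (~ c))
step 2: absorb_and (→) rewrites (((b & b) | a) & (((b & b) | a) | b)) into ((b & b) | a), now (((b & b) | a) | (~ c))
step 3: and_idem (→) rewrites (b & b) into b, reaching cost 6 (bound 6)

((b | a) | (~ c))   [cost 6]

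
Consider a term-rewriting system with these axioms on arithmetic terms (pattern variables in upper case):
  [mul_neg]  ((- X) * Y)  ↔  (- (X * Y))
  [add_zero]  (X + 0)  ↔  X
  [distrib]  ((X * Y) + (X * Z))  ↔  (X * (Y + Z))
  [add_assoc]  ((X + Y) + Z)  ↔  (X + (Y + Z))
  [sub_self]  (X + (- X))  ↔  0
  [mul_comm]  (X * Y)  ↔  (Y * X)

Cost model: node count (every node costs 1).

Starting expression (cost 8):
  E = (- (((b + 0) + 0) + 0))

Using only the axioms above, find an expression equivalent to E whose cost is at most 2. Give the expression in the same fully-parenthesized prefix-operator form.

(- b)   [cost 2]

1. [add_zero →] (b + 0)  →  b;  E = (- ((b + 0) + 0))
2. [add_zero →] ((b + 0) + 0)  →  (b + 0);  E = (- (b + 0))
3. [add_zero →] (b + 0)  →  b;  cost 2 ≤ 2, done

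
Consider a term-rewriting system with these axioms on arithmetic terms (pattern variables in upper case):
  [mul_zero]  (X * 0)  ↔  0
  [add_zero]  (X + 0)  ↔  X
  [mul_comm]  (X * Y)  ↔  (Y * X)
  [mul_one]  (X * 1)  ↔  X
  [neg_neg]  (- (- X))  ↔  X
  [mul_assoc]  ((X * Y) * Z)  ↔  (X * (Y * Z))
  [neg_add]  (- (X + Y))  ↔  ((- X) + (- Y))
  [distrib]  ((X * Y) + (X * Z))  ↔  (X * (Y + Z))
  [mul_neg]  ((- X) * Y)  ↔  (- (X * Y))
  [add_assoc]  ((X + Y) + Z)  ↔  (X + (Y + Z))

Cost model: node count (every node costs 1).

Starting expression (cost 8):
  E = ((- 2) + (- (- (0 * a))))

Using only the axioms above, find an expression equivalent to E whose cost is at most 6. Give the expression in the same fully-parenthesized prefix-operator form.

(1) (- (- (0 * a)))  =[neg_neg →]=  (0 * a)    ⊢ cost 6, within 6

((- 2) + (0 * a))   [cost 6]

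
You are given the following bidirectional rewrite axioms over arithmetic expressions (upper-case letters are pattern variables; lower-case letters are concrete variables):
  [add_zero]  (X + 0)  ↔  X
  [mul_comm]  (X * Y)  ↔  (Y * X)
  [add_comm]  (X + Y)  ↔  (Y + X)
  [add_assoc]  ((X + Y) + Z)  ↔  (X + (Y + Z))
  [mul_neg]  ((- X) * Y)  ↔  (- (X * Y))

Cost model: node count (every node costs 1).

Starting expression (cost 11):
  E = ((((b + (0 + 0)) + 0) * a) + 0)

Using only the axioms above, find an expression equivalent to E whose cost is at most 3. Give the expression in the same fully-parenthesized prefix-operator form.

step 1: add_zero (→) rewrites (0 + 0) into 0, now ((((b + 0) + 0) * a) + 0)
step 2: add_zero (→) rewrites ((((b + 0) + 0) * a) + 0) into (((b + 0) + 0) * a)
step 3: add_zero (→) rewrites ((b + 0) + 0) into (b + 0), now ((b + 0) * a)
step 4: add_zero (→) rewrites (b + 0) into b, reaching cost 3 (bound 3)

(b * a)   [cost 3]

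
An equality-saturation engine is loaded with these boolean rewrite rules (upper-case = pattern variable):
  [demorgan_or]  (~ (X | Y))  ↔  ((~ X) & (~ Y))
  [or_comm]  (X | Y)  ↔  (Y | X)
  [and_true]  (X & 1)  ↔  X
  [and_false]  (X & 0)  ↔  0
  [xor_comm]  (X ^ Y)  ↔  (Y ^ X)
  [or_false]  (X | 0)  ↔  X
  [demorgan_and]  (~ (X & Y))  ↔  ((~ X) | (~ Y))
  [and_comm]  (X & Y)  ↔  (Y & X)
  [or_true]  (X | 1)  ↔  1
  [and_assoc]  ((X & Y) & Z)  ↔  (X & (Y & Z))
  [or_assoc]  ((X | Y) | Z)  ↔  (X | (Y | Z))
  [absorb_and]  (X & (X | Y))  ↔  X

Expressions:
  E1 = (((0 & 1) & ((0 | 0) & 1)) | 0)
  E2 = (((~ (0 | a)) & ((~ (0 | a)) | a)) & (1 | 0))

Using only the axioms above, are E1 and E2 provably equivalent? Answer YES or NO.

All listed rules preserve value, hence provable equivalence implies equal values everywhere; look for a separating assignment.
a=0 gives E1 ↦ 0, E2 ↦ 1; values differ ⇒ not provably equivalent.

NO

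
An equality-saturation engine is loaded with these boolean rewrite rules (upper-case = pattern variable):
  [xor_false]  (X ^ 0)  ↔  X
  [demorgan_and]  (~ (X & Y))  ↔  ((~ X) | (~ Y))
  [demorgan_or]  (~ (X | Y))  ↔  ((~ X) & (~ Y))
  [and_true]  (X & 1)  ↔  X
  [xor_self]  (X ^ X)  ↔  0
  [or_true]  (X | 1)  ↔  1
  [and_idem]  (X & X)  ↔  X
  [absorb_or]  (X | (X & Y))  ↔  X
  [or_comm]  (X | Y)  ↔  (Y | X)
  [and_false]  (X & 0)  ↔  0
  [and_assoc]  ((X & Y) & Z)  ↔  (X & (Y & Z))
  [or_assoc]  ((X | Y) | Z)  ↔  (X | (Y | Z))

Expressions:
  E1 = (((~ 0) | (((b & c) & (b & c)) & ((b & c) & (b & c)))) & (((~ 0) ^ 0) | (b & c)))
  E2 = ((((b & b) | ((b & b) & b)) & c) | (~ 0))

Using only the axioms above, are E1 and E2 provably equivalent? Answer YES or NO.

YES

(1) (((b & c) & (b & c)) & ((b & c) & (b & c)))  =[and_idem →]=  ((b & c) & (b & c))    ⊢ (((~ 0) | ((b & c) & (b & c))) & (((~ 0) ^ 0) | (b & c)))
(2) ((~ 0) ^ 0)  =[xor_false →]=  (~ 0)    ⊢ (((~ 0) | ((b & c) & (b & c))) & ((~ 0) | (b & c)))
(3) ((b & c) & (b & c))  =[and_idem →]=  (b & c)    ⊢ (((~ 0) | (b & c)) & ((~ 0) | (b & c)))
(4) (((~ 0) | (b & c)) & ((~ 0) | (b & c)))  =[and_idem →]=  ((~ 0) | (b & c))
(5) b  =[and_idem ←]=  (b & b)    ⊢ ((~ 0) | ((b & b) & c))
(6) ((~ 0) | ((b & b) & c))  =[or_comm →]=  (((b & b) & c) | (~ 0))
(7) (b & b)  =[absorb_or ←]=  ((b & b) | ((b & b) & b))    ⊢ E2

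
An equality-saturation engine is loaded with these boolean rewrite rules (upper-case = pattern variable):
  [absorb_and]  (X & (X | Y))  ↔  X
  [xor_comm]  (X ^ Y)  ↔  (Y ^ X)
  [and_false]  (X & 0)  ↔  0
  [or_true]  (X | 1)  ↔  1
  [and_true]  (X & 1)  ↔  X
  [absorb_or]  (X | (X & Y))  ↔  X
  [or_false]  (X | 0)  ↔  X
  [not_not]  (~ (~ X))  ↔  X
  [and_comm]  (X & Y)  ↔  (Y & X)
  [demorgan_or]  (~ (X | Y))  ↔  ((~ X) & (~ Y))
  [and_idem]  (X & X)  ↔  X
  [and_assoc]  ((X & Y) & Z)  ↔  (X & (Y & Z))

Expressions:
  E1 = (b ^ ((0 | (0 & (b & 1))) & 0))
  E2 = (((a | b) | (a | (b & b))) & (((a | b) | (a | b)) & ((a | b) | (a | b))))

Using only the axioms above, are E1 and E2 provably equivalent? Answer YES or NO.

All listed rules preserve value, hence provable equivalence implies equal values everywhere; look for a separating assignment.
a=1, b=0 gives E1 ↦ 0, E2 ↦ 1; values differ ⇒ not provably equivalent.

NO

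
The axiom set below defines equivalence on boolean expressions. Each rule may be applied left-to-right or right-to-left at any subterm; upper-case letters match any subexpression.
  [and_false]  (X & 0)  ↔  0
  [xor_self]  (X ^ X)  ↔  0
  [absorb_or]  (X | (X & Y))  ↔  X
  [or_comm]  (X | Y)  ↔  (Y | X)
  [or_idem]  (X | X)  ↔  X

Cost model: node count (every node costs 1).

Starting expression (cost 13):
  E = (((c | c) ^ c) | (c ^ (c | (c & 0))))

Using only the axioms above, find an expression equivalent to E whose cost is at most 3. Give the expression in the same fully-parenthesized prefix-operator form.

(1) (c | c)  =[or_idem →]=  c    ⊢ ((c ^ c) | (c ^ (c | (c & 0))))
(2) (c | (c & 0))  =[absorb_or →]=  c    ⊢ ((c ^ c) | (c ^ c))
(3) ((c ^ c) | (c ^ c))  =[or_idem →]=  (c ^ c)    ⊢ cost 3, within 3

(c ^ c)   [cost 3]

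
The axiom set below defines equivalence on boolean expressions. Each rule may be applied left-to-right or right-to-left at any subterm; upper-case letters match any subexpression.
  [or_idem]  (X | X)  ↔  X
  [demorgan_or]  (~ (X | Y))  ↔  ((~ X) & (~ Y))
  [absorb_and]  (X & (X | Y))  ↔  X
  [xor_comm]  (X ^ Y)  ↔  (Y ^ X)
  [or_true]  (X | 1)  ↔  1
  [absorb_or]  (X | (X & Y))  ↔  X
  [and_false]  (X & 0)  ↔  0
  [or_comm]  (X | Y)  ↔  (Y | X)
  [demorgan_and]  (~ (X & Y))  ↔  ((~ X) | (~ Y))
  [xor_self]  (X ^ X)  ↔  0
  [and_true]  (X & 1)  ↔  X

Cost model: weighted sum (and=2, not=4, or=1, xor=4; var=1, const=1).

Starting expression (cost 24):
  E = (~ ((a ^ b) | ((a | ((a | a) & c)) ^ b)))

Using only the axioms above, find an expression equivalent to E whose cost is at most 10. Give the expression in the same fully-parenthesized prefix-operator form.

1. [or_idem →] (a | a)  →  a;  E = (~ ((a ^ b) | ((a | (a & c)) ^ b)))
2. [absorb_or →] (a | (a & c))  →  a;  E = (~ ((a ^ b) | (a ^ b)))
3. [or_idem →] ((a ^ b) | (a ^ b))  →  (a ^ b);  cost 10 ≤ 10, done

(~ (a ^ b))   [cost 10]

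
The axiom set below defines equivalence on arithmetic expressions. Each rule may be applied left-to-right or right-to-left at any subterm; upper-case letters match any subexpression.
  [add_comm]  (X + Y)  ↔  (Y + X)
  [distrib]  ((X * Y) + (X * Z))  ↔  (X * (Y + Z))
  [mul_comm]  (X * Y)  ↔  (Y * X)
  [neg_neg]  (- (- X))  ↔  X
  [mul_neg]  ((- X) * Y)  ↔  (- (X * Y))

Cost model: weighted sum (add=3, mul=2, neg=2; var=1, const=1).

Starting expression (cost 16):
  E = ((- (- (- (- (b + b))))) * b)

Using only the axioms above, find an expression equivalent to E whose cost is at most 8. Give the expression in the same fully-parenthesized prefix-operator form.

1. [mul_comm →] ((- (- (- (- (b + b))))) * b)  →  (b * (- (- (- (- (b + b))))))
2. [neg_neg →] (- (- (b + b)))  →  (b + b);  E = (b * (- (- (b + b))))
3. [neg_neg →] (- (- (b + b)))  →  (b + b);  cost 8 ≤ 8, done

(b * (b + b))   [cost 8]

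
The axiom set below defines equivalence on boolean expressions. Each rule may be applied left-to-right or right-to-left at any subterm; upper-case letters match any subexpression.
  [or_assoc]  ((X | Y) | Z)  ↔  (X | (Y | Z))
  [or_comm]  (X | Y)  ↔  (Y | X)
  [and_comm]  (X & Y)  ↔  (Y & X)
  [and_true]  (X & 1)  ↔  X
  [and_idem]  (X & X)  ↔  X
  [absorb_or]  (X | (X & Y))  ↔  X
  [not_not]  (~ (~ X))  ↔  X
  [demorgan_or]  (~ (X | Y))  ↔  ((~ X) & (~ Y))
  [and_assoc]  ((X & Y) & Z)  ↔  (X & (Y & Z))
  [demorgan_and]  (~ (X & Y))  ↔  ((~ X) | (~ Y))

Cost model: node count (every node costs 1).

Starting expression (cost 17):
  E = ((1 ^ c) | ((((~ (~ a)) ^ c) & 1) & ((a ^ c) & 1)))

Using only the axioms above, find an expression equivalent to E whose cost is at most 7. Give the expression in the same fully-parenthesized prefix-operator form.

(1) (~ (~ a))  =[not_not →]=  a    ⊢ ((1 ^ c) | (((a ^ c) & 1) & ((a ^ c) & 1)))
(2) (((a ^ c) & 1) & ((a ^ c) & 1))  =[and_idem →]=  ((a ^ c) & 1)    ⊢ ((1 ^ c) | ((a ^ c) & 1))
(3) ((a ^ c) & 1)  =[and_true →]=  (a ^ c)    ⊢ cost 7, within 7

((1 ^ c) | (a ^ c))   [cost 7]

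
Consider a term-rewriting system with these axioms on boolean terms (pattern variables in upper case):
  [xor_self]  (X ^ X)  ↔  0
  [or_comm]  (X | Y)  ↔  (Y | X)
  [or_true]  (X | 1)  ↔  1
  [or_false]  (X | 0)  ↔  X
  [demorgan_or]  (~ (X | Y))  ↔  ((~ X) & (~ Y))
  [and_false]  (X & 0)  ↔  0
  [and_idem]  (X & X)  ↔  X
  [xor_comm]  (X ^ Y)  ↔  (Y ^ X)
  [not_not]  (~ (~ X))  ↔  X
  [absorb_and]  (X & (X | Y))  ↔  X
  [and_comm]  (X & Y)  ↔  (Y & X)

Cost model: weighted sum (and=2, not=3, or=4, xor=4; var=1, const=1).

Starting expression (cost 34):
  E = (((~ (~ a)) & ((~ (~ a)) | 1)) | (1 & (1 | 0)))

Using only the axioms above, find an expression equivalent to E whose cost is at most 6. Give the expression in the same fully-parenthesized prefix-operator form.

1. [absorb_and →] ((~ (~ a)) & ((~ (~ a)) | 1))  →  (~ (~ a));  E = ((~ (~ a)) | (1 & (1 | 0)))
2. [not_not →] (~ (~ a))  →  a;  E = (a | (1 & (1 | 0)))
3. [or_false →] (1 | 0)  →  1;  E = (a | (1 & 1))
4. [and_idem →] (1 & 1)  →  1;  cost 6 ≤ 6, done

(a | 1)   [cost 6]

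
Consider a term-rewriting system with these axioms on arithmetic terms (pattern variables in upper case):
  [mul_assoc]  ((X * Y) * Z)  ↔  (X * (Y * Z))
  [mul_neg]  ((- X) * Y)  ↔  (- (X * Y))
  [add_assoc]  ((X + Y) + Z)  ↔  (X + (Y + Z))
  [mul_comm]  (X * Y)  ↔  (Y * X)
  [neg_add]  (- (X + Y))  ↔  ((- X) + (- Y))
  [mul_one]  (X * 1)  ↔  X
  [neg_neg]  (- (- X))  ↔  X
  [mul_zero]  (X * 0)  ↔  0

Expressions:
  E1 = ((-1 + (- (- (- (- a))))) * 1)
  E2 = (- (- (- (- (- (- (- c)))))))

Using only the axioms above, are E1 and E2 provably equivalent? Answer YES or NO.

NO

Every axiom is a valid identity, so a rewrite proof would force E1 and E2 to agree under every assignment.
At a=0, c=0: E1 = -1 but E2 = 0; they differ, so no derivation exists.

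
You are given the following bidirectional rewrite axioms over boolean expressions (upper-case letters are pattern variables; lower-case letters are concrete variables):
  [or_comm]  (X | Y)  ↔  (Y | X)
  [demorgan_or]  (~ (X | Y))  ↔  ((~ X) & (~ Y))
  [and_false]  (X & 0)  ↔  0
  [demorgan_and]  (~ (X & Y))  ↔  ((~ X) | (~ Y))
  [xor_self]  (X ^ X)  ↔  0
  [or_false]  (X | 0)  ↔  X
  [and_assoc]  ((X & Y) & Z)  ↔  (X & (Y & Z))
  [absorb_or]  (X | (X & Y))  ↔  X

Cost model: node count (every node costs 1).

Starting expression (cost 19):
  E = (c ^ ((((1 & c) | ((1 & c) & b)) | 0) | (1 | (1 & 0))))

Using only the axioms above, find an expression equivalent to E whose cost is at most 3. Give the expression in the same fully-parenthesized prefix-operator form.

(c ^ 1)   [cost 3]

step 1: absorb_or (→) rewrites ((1 & c) | ((1 & c) & b)) into (1 & c), now (c ^ (((1 & c) | 0) | (1 | (1 & 0))))
step 2: or_comm (→) rewrites (((1 & c) | 0) | (1 | (1 & 0))) into ((1 | (1 & 0)) | ((1 & c) | 0)), now (c ^ ((1 | (1 & 0)) | ((1 & c) | 0)))
step 3: absorb_or (→) rewrites (1 | (1 & 0)) into 1, now (c ^ (1 | ((1 & c) | 0)))
step 4: or_false (→) rewrites ((1 & c) | 0) into (1 & c), now (c ^ (1 | (1 & c)))
step 5: absorb_or (→) rewrites (1 | (1 & c)) into 1, reaching cost 3 (bound 3)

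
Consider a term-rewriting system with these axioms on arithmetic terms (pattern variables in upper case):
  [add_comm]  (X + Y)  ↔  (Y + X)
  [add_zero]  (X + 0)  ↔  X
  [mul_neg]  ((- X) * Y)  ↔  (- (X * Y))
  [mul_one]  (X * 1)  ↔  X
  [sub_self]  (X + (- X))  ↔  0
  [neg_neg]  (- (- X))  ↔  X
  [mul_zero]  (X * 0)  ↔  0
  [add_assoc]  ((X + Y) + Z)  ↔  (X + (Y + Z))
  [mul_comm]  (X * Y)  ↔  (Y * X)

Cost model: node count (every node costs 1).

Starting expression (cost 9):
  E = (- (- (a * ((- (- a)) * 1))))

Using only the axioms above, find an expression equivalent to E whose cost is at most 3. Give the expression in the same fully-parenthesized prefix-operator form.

(a * a)   [cost 3]

1. [neg_neg →] (- (- (a * ((- (- a)) * 1))))  →  (a * ((- (- a)) * 1))
2. [mul_one →] ((- (- a)) * 1)  →  (- (- a));  E = (a * (- (- a)))
3. [neg_neg →] (- (- a))  →  a;  cost 3 ≤ 3, done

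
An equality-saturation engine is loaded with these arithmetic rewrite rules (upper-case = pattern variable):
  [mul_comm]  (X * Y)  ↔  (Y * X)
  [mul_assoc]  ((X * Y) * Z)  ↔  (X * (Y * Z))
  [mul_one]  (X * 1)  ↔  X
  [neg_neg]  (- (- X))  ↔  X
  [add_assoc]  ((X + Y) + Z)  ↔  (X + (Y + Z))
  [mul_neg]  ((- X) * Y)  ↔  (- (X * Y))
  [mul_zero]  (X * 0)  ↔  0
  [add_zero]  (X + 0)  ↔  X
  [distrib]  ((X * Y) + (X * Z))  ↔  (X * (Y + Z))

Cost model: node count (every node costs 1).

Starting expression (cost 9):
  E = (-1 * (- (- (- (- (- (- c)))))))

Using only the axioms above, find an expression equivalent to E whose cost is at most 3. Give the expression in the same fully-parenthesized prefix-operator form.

step 1: neg_neg (→) rewrites (- (- (- (- c)))) into (- (- c)), now (-1 * (- (- (- (- c)))))
step 2: neg_neg (→) rewrites (- (- c)) into c, now (-1 * (- (- c)))
step 3: neg_neg (→) rewrites (- (- c)) into c, reaching cost 3 (bound 3)

(-1 * c)   [cost 3]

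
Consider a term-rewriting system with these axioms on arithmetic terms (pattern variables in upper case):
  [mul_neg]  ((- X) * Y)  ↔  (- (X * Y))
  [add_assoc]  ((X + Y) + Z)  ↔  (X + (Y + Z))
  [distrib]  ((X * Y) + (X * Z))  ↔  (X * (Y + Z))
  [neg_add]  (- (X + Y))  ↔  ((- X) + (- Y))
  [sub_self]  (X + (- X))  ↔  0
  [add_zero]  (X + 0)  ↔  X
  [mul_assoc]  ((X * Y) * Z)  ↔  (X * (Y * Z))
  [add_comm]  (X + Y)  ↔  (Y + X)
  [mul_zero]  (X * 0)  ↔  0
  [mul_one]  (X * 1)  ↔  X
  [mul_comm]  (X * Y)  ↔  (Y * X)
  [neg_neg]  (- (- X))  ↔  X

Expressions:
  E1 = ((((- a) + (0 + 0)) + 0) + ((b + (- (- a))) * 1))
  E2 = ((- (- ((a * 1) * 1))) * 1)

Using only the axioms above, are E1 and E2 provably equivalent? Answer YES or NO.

Every axiom is a valid identity, so a rewrite proof would force E1 and E2 to agree under every assignment.
At a=0, b=1: E1 = 1 but E2 = 0; they differ, so no derivation exists.

NO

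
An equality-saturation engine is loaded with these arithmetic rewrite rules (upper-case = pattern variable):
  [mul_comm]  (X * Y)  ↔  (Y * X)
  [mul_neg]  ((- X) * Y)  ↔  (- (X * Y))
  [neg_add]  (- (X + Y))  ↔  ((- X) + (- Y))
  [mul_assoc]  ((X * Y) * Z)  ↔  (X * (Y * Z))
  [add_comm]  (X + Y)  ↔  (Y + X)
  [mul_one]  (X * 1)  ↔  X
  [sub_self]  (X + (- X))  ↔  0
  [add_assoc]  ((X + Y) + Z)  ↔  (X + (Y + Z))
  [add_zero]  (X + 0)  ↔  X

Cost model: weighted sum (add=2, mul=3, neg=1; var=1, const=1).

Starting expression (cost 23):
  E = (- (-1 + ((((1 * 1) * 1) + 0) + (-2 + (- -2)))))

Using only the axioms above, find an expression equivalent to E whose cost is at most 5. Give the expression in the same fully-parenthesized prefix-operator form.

(- (-1 + 1))   [cost 5]

1. [mul_one →] ((1 * 1) * 1)  →  (1 * 1);  E = (- (-1 + (((1 * 1) + 0) + (-2 + (- -2)))))
2. [sub_self →] (-2 + (- -2))  →  0;  E = (- (-1 + (((1 * 1) + 0) + 0)))
3. [add_zero →] (((1 * 1) + 0) + 0)  →  ((1 * 1) + 0);  E = (- (-1 + ((1 * 1) + 0)))
4. [add_zero →] ((1 * 1) + 0)  →  (1 * 1);  E = (- (-1 + (1 * 1)))
5. [mul_one →] (1 * 1)  →  1;  cost 5 ≤ 5, done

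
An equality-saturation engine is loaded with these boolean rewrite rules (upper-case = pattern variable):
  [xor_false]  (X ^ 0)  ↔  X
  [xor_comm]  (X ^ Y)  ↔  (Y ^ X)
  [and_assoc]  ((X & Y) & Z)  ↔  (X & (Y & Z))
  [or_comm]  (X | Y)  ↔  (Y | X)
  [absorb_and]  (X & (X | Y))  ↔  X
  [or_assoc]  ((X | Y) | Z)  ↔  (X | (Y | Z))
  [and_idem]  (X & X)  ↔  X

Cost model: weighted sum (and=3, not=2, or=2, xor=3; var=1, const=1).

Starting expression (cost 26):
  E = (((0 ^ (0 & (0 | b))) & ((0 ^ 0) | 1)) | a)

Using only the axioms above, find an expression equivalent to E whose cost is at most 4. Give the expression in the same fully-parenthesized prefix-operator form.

(0 | a)   [cost 4]

1. [absorb_and →] (0 & (0 | b))  →  0;  E = (((0 ^ 0) & ((0 ^ 0) | 1)) | a)
2. [absorb_and →] ((0 ^ 0) & ((0 ^ 0) | 1))  →  (0 ^ 0);  E = ((0 ^ 0) | a)
3. [xor_false →] (0 ^ 0)  →  0;  cost 4 ≤ 4, done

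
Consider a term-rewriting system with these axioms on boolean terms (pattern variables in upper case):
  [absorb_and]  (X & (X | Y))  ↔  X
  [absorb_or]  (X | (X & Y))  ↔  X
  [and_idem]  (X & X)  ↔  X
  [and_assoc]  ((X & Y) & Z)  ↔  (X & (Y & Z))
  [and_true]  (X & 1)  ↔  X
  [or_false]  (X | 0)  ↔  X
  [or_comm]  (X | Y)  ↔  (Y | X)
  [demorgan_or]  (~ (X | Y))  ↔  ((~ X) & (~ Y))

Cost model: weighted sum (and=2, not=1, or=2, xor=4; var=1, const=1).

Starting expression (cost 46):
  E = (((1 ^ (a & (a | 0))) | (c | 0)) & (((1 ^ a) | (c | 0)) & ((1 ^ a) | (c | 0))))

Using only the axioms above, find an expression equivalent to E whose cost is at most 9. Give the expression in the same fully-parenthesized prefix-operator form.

((1 ^ a) | c)   [cost 9]

(1) (a | 0)  =[or_false →]=  a    ⊢ (((1 ^ (a & a)) | (c | 0)) & (((1 ^ a) | (c | 0)) & ((1 ^ a) | (c | 0))))
(2) (a & a)  =[and_idem →]=  a    ⊢ (((1 ^ a) | (c | 0)) & (((1 ^ a) | (c | 0)) & ((1 ^ a) | (c | 0))))
(3) (((1 ^ a) | (c | 0)) & ((1 ^ a) | (c | 0)))  =[and_idem →]=  ((1 ^ a) | (c | 0))    ⊢ (((1 ^ a) | (c | 0)) & ((1 ^ a) | (c | 0)))
(4) (((1 ^ a) | (c | 0)) & ((1 ^ a) | (c | 0)))  =[and_idem →]=  ((1 ^ a) | (c | 0))
(5) (c | 0)  =[or_false →]=  c    ⊢ cost 9, within 9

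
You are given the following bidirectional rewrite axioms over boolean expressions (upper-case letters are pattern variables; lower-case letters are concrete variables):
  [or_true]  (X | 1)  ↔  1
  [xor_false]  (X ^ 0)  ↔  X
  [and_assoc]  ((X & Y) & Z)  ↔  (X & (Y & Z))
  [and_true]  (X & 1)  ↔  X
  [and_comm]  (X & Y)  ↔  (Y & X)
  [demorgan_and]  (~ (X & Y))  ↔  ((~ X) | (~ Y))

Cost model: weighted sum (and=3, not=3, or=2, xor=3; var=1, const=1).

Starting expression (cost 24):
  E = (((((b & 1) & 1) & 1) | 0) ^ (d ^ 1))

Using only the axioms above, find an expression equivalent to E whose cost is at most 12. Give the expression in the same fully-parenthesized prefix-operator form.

((b | 0) ^ (d ^ 1))   [cost 12]

step 1: and_true (→) rewrites ((b & 1) & 1) into (b & 1), now ((((b & 1) & 1) | 0) ^ (d ^ 1))
step 2: and_true (→) rewrites (b & 1) into b, now (((b & 1) | 0) ^ (d ^ 1))
step 3: and_true (→) rewrites (b & 1) into b, reaching cost 12 (bound 12)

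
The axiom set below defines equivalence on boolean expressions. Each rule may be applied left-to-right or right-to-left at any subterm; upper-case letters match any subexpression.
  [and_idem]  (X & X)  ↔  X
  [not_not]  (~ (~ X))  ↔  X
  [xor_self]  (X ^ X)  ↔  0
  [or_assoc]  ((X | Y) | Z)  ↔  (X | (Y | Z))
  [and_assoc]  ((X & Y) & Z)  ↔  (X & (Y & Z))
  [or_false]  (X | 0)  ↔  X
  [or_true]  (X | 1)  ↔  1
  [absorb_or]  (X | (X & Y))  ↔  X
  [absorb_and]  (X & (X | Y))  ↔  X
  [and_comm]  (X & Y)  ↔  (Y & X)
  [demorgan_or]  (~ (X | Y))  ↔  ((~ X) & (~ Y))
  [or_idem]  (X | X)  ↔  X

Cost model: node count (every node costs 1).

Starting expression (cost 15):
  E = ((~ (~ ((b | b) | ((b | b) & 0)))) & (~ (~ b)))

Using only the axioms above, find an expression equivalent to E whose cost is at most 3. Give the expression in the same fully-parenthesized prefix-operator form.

1. [absorb_or →] ((b | b) | ((b | b) & 0))  →  (b | b);  E = ((~ (~ (b | b))) & (~ (~ b)))
2. [or_idem →] (b | b)  →  b;  E = ((~ (~ b)) & (~ (~ b)))
3. [and_idem →] ((~ (~ b)) & (~ (~ b)))  →  (~ (~ b));  cost 3 ≤ 3, done

(~ (~ b))   [cost 3]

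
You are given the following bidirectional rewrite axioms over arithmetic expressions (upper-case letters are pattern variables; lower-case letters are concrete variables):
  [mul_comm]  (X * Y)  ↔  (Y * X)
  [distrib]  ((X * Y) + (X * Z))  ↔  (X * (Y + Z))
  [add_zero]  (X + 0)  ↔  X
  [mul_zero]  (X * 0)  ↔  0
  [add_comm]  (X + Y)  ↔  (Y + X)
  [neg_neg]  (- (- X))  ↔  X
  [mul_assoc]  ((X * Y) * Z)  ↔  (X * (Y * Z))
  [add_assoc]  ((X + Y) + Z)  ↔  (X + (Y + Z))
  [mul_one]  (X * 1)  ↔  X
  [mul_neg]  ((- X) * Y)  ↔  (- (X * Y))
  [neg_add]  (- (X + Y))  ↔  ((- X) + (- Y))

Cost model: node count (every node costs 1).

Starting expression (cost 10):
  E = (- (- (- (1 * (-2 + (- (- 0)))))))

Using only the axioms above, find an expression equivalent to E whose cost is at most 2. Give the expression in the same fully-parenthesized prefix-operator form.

step 1: neg_neg (→) rewrites (- (- 0)) into 0, now (- (- (- (1 * (-2 + 0)))))
step 2: add_zero (→) rewrites (-2 + 0) into -2, now (- (- (- (1 * -2))))
step 3: mul_comm (→) rewrites (1 * -2) into (-2 * 1), now (- (- (- (-2 * 1))))
step 4: mul_one (→) rewrites (-2 * 1) into -2, now (- (- (- -2)))
step 5: neg_neg (→) rewrites (- (- -2)) into -2, reaching cost 2 (bound 2)

(- -2)   [cost 2]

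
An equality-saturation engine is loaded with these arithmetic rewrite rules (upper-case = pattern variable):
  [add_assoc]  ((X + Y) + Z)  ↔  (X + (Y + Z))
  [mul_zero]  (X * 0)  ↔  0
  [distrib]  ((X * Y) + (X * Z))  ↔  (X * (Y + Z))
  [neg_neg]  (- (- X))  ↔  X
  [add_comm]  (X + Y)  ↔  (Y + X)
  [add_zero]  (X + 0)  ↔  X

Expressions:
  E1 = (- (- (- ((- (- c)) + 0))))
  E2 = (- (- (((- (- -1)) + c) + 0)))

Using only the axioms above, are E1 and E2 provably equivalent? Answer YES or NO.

NO

The axioms are sound identities: if E1 ↔* E2 then E1 and E2 evaluate identically under any assignment.
Under c=0: E1 evaluates to 0, E2 to -1. Distinct ⇒ no rewrite sequence connects them.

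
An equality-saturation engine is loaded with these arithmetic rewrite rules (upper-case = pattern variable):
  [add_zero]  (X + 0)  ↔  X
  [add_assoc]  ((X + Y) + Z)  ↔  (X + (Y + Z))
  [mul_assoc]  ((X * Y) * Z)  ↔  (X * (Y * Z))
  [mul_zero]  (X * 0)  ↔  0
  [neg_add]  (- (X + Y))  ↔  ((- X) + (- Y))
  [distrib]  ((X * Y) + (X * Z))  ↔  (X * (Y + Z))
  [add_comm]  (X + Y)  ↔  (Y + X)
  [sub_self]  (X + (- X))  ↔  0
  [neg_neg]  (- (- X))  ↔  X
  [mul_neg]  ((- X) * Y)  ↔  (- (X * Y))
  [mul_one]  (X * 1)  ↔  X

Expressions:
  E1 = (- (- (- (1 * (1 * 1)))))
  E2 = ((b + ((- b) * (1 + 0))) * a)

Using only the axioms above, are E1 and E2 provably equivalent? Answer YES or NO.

All listed rules preserve value, hence provable equivalence implies equal values everywhere; look for a separating assignment.
a=0, b=0 gives E1 ↦ -1, E2 ↦ 0; values differ ⇒ not provably equivalent.

NO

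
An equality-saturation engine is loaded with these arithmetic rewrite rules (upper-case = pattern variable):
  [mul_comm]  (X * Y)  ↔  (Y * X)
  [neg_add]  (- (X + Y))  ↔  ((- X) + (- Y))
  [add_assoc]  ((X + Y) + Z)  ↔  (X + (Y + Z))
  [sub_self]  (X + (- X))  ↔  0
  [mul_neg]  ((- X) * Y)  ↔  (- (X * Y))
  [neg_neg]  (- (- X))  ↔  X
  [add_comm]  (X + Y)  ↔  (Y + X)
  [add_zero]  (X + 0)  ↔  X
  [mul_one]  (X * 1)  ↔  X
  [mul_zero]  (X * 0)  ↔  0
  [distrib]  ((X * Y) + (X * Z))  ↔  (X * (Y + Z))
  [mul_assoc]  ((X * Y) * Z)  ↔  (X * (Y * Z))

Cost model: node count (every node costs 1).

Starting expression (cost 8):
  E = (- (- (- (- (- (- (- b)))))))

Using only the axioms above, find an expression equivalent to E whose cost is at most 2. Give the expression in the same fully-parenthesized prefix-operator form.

(- b)   [cost 2]

(1) (- (- (- (- (- (- (- b)))))))  =[neg_neg →]=  (- (- (- (- (- b)))))
(2) (- (- (- b)))  =[neg_neg →]=  (- b)    ⊢ (- (- (- b)))
(3) (- (- b))  =[neg_neg →]=  b    ⊢ cost 2, within 2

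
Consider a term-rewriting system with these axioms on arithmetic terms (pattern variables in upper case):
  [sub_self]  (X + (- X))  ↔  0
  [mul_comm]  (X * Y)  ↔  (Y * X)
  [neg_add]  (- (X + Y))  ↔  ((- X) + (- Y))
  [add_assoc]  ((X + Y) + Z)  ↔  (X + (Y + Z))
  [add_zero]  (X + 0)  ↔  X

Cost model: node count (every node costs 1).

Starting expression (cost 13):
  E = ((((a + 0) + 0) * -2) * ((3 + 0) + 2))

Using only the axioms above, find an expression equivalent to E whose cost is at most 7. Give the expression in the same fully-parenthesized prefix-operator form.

((a * -2) * (3 + 2))   [cost 7]

step 1: add_zero (→) rewrites (a + 0) into a, now (((a + 0) * -2) * ((3 + 0) + 2))
step 2: add_zero (→) rewrites (a + 0) into a, now ((a * -2) * ((3 + 0) + 2))
step 3: add_zero (→) rewrites (3 + 0) into 3, reaching cost 7 (bound 7)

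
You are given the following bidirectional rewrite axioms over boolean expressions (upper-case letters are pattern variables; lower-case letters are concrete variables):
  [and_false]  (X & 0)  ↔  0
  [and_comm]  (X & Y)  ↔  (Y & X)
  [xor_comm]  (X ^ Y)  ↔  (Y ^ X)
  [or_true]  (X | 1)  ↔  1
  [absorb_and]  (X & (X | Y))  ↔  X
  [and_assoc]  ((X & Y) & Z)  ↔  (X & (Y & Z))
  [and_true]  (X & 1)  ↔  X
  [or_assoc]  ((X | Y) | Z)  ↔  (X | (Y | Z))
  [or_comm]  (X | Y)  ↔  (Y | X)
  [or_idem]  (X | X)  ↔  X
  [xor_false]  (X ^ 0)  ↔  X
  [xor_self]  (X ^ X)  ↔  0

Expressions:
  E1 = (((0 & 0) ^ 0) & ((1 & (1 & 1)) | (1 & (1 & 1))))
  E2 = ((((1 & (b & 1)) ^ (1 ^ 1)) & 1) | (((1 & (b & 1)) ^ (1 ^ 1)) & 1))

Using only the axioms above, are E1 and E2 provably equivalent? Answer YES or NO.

The axioms are sound identities: if E1 ↔* E2 then E1 and E2 evaluate identically under any assignment.
Under b=1: E1 evaluates to 0, E2 to 1. Distinct ⇒ no rewrite sequence connects them.

NO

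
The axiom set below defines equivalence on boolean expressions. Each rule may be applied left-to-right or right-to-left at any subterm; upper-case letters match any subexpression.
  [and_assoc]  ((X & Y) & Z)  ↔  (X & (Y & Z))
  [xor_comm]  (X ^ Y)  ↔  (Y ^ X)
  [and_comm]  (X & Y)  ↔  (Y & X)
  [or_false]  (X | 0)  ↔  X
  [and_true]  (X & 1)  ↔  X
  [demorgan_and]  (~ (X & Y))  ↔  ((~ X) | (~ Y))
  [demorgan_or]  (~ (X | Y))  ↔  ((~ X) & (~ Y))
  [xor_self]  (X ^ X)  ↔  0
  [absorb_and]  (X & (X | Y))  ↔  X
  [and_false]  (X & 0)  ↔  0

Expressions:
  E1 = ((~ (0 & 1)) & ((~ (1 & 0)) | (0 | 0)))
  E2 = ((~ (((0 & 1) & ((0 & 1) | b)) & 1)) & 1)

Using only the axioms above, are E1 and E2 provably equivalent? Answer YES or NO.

YES

step 1: and_comm (→) rewrites (1 & 0) into (0 & 1), now ((~ (0 & 1)) & ((~ (0 & 1)) | (0 | 0)))
step 2: or_false (→) rewrites (0 | 0) into 0, now ((~ (0 & 1)) & ((~ (0 & 1)) | 0))
step 3: absorb_and (→) rewrites ((~ (0 & 1)) & ((~ (0 & 1)) | 0)) into (~ (0 & 1))
step 4: and_true (←) rewrites (~ (0 & 1)) into ((~ (0 & 1)) & 1)
step 5: and_true (←) rewrites 0 into (0 & 1), now ((~ ((0 & 1) & 1)) & 1)
step 6: absorb_and (←) rewrites (0 & 1) into ((0 & 1) & ((0 & 1) | b)), which is E2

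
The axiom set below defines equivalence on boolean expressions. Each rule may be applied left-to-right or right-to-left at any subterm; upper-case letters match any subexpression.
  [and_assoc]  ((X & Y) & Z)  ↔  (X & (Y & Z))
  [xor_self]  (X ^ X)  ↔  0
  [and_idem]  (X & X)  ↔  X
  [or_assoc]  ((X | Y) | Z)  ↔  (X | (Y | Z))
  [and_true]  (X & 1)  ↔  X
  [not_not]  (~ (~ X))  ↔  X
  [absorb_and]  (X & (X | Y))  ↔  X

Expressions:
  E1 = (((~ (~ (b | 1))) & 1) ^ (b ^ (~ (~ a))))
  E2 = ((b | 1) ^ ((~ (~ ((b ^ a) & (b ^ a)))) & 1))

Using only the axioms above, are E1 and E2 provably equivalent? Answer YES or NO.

(1) (~ (~ a))  =[not_not →]=  a    ⊢ (((~ (~ (b | 1))) & 1) ^ (b ^ a))
(2) ((~ (~ (b | 1))) & 1)  =[and_true →]=  (~ (~ (b | 1)))    ⊢ ((~ (~ (b | 1))) ^ (b ^ a))
(3) (~ (~ (b | 1)))  =[not_not →]=  (b | 1)    ⊢ ((b | 1) ^ (b ^ a))
(4) (b ^ a)  =[not_not ←]=  (~ (~ (b ^ a)))    ⊢ ((b | 1) ^ (~ (~ (b ^ a))))
(5) (~ (~ (b ^ a)))  =[and_true ←]=  ((~ (~ (b ^ a))) & 1)    ⊢ ((b | 1) ^ ((~ (~ (b ^ a))) & 1))
(6) (b ^ a)  =[and_idem ←]=  ((b ^ a) & (b ^ a))    ⊢ E2

YES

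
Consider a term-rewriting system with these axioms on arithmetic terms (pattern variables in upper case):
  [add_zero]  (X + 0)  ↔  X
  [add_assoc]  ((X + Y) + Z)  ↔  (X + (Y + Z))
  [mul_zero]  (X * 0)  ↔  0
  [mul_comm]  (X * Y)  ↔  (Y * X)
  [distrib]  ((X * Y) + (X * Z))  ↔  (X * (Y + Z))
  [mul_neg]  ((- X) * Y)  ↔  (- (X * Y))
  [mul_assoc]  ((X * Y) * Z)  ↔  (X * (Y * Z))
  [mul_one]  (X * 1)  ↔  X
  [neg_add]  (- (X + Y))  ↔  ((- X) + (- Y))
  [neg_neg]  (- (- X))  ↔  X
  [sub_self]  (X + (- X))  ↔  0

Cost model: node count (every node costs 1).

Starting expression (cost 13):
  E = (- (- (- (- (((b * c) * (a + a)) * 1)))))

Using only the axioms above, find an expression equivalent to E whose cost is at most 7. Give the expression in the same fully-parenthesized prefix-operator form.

1. [neg_neg →] (- (- (- (((b * c) * (a + a)) * 1))))  →  (- (((b * c) * (a + a)) * 1));  E = (- (- (((b * c) * (a + a)) * 1)))
2. [neg_neg →] (- (- (((b * c) * (a + a)) * 1)))  →  (((b * c) * (a + a)) * 1)
3. [mul_one →] (((b * c) * (a + a)) * 1)  →  ((b * c) * (a + a));  cost 7 ≤ 7, done

((b * c) * (a + a))   [cost 7]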